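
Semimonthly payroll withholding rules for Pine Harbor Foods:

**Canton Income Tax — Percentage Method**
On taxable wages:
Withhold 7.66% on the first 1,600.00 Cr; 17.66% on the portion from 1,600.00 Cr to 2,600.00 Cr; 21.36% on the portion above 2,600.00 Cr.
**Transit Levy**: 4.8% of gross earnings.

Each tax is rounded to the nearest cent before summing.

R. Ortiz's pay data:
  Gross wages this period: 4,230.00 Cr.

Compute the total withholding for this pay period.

850.37 Cr

Canton Income Tax: taxable = 4,230.00 Cr
  299.16 Cr + 21.36% × (4,230.00 Cr − 2,600.00 Cr) = 299.16 Cr + 21.36% × 1,630.00 Cr = 647.33 Cr
Transit Levy: 4.8% × 4,230.00 Cr = 203.04 Cr
Total: 647.33 Cr + 203.04 Cr = 850.37 Cr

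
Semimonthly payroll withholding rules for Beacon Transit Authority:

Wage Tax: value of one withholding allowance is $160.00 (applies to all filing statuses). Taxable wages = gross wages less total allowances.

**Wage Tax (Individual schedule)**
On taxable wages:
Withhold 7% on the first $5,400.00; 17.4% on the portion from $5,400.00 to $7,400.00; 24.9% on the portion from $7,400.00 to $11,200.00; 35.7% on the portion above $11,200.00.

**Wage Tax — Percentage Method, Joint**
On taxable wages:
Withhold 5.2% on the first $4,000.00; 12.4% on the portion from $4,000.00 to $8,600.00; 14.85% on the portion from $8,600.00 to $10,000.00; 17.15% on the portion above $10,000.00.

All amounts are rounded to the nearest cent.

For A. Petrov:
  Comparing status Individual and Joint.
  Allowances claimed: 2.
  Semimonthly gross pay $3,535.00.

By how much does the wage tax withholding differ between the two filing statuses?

Wage Tax (Individual): taxable = $3,535.00 − 2×$160.00 = $3,215.00
  7% × $3,215.00 = $225.05
Wage Tax (Joint): taxable = $3,535.00 − 2×$160.00 = $3,215.00
  5.2% × $3,215.00 = $167.18
Difference: |$225.05 − $167.18| = $57.87 (higher under Individual)

$57.87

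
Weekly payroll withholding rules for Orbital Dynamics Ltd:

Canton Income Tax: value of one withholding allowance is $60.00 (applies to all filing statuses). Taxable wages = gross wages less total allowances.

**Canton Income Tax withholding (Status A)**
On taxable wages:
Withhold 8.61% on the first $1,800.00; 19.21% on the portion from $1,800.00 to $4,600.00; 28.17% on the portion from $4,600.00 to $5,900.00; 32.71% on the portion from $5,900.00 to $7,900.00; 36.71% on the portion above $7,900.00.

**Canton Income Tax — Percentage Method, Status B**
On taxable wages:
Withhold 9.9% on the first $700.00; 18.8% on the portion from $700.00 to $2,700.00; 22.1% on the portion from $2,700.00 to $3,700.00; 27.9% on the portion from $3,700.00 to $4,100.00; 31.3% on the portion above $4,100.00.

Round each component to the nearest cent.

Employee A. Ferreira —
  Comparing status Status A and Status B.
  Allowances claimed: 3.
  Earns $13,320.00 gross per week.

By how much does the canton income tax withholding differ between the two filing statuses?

$29.45

Canton Income Tax (Status A): taxable = $13,320.00 − 3×$60.00 = $13,140.00
  $1,713.27 + 36.71% × ($13,140.00 − $7,900.00) = $1,713.27 + 36.71% × $5,240.00 = $3,636.87
Canton Income Tax (Status B): taxable = $13,320.00 − 3×$60.00 = $13,140.00
  $777.90 + 31.3% × ($13,140.00 − $4,100.00) = $777.90 + 31.3% × $9,040.00 = $3,607.42
Difference: |$3,636.87 − $3,607.42| = $29.45 (higher under Status A)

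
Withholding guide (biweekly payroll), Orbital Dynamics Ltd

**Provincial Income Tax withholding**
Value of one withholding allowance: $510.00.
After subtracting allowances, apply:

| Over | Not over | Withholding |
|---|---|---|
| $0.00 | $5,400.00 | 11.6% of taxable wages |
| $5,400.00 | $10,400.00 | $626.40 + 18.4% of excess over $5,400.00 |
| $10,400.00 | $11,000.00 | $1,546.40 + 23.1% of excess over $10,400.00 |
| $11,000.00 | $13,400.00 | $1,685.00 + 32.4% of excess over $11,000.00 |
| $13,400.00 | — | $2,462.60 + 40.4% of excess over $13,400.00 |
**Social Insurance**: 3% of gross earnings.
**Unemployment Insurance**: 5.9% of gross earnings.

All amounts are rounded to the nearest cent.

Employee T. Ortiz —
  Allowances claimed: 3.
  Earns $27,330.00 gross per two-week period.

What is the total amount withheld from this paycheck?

$9,904.57

Provincial Income Tax: taxable = $27,330.00 − 3×$510.00 = $25,800.00
  $2,462.60 + 40.4% × ($25,800.00 − $13,400.00) = $2,462.60 + 40.4% × $12,400.00 = $7,472.20
Social Insurance: 3% × $27,330.00 = $819.90
Unemployment Insurance: 5.9% × $27,330.00 = $1,612.47
Total: $7,472.20 + $819.90 + $1,612.47 = $9,904.57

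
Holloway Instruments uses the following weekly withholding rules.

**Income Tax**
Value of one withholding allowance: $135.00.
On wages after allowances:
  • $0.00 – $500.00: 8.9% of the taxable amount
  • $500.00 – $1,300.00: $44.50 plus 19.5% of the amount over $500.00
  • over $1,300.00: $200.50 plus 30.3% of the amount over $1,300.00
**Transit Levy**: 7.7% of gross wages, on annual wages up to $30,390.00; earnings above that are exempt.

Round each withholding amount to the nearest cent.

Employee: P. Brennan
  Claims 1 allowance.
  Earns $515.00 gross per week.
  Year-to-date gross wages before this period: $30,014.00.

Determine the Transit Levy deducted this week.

$28.95

Transit Levy: cap $30,390.00 − YTD $30,014.00 = $376.00 subject; 7.7% × $376.00 = $28.95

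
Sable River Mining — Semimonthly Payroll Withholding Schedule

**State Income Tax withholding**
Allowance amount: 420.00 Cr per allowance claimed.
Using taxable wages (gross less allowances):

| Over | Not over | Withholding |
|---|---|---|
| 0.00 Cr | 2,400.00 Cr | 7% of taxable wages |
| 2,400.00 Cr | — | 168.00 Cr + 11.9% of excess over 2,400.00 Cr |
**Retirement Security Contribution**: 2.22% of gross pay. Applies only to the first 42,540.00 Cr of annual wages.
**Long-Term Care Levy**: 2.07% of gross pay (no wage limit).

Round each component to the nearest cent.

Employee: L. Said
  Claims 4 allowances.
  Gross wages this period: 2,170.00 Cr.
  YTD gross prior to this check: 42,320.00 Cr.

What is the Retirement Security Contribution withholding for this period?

4.88 Cr

Retirement Security Contribution: cap 42,540.00 Cr − YTD 42,320.00 Cr = 220.00 Cr subject; 2.22% × 220.00 Cr = 4.88 Cr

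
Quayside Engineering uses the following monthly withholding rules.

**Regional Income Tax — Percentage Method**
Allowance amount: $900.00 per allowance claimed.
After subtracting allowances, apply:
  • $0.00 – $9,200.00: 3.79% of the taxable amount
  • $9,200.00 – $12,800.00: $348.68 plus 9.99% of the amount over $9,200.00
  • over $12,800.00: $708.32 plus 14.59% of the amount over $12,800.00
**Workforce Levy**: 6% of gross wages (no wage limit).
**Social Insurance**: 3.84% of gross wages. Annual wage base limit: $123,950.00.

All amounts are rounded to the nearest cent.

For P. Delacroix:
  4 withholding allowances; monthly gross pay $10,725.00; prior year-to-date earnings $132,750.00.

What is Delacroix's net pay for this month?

Regional Income Tax: taxable = $10,725.00 − 4×$900.00 = $7,125.00
  3.79% × $7,125.00 = $270.04
Workforce Levy: 6% × $10,725.00 = $643.50
Social Insurance: YTD $132,750.00 ≥ cap $123,950.00 → $0.00
Total withheld: $270.04 + $643.50 + $0.00 = $913.54
Net pay: $10,725.00 − $913.54 = $9,811.46

$9,811.46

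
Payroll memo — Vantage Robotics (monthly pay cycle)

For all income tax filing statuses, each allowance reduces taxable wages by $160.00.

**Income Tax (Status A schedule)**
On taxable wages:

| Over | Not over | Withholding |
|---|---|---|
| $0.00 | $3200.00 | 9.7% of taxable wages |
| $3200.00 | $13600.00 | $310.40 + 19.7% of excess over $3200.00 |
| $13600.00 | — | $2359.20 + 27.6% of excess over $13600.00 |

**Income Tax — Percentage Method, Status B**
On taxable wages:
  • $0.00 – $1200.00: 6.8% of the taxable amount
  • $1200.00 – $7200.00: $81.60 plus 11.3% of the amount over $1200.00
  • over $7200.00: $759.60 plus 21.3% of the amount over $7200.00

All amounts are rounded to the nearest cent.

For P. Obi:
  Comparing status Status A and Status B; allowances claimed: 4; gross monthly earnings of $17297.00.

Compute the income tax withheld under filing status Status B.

$2773.94

Income Tax (Status B): taxable = $17297.00 − 4×$160.00 = $16657.00
  $759.60 + 21.3% × ($16657.00 − $7200.00) = $759.60 + 21.3% × $9457.00 = $2773.94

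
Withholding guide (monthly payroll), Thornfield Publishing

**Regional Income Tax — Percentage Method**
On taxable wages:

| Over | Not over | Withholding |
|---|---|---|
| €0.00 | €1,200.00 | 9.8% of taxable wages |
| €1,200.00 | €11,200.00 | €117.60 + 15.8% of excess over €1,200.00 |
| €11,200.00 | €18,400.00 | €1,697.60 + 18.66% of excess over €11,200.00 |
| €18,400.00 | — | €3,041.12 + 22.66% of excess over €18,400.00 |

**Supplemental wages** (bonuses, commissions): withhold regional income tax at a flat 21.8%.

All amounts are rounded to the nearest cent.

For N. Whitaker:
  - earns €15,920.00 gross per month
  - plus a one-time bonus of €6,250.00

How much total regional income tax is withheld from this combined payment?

€3,940.85

Regional Income Tax: taxable = €15,920.00
  €1,697.60 + 18.66% × (€15,920.00 − €11,200.00) = €1,697.60 + 18.66% × €4,720.00 = €2,578.35
Supplemental (21.8% flat on bonus): 21.8% × €6,250.00 = €1,362.50
Total regional income tax: €2,578.35 + €1,362.50 = €3,940.85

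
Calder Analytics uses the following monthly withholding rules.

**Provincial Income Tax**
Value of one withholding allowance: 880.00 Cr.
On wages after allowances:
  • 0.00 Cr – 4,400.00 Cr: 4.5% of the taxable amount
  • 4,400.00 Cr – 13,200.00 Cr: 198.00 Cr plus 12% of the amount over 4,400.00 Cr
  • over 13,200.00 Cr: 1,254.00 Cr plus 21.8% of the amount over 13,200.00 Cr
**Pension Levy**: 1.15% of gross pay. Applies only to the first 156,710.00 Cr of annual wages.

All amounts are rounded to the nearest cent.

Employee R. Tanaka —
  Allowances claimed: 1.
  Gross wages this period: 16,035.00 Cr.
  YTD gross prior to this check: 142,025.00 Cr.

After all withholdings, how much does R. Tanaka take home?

14,185.93 Cr

Provincial Income Tax: taxable = 16,035.00 Cr − 1×880.00 Cr = 15,155.00 Cr
  1,254.00 Cr + 21.8% × (15,155.00 Cr − 13,200.00 Cr) = 1,254.00 Cr + 21.8% × 1,955.00 Cr = 1,680.19 Cr
Pension Levy: cap 156,710.00 Cr − YTD 142,025.00 Cr = 14,685.00 Cr subject; 1.15% × 14,685.00 Cr = 168.88 Cr
Total withheld: 1,680.19 Cr + 168.88 Cr = 1,849.07 Cr
Net pay: 16,035.00 Cr − 1,849.07 Cr = 14,185.93 Cr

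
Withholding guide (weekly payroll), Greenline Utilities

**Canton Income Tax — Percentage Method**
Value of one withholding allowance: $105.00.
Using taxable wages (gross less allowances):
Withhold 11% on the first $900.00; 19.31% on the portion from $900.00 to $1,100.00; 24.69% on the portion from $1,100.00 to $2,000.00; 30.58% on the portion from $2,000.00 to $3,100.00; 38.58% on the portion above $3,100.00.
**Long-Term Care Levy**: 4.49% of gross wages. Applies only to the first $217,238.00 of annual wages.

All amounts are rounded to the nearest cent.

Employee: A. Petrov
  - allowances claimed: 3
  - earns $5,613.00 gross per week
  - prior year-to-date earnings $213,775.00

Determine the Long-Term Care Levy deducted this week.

Long-Term Care Levy: cap $217,238.00 − YTD $213,775.00 = $3,463.00 subject; 4.49% × $3,463.00 = $155.49

$155.49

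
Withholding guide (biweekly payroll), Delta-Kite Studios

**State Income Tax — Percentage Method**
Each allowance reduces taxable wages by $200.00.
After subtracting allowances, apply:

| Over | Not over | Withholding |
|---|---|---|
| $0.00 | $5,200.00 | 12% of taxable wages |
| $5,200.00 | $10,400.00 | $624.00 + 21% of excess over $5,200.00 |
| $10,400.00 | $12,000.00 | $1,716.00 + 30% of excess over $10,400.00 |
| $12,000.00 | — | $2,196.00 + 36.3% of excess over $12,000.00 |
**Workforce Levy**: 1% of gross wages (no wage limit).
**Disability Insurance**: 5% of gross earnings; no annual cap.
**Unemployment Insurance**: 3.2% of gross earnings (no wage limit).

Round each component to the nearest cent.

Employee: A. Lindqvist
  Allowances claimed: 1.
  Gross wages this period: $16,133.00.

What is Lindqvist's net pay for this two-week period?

State Income Tax: taxable = $16,133.00 − 1×$200.00 = $15,933.00
  $2,196.00 + 36.3% × ($15,933.00 − $12,000.00) = $2,196.00 + 36.3% × $3,933.00 = $3,623.68
Workforce Levy: 1% × $16,133.00 = $161.33
Disability Insurance: 5% × $16,133.00 = $806.65
Unemployment Insurance: 3.2% × $16,133.00 = $516.26
Total withheld: $3,623.68 + $161.33 + $806.65 + $516.26 = $5,107.92
Net pay: $16,133.00 − $5,107.92 = $11,025.08

$11,025.08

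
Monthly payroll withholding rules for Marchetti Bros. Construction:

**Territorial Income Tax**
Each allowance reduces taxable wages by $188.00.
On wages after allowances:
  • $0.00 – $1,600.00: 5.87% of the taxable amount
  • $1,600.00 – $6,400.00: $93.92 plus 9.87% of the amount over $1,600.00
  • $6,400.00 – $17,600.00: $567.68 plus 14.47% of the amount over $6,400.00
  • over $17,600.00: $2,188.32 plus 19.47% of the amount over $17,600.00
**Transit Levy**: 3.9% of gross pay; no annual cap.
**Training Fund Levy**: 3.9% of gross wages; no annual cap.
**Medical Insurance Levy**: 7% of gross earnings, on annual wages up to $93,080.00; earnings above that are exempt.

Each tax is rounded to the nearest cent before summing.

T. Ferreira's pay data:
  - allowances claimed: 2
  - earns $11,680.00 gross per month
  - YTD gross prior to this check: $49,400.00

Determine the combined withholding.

Territorial Income Tax: taxable = $11,680.00 − 2×$188.00 = $11,304.00
  $567.68 + 14.47% × ($11,304.00 − $6,400.00) = $567.68 + 14.47% × $4,904.00 = $1,277.29
Transit Levy: 3.9% × $11,680.00 = $455.52
Training Fund Levy: 3.9% × $11,680.00 = $455.52
Medical Insurance Levy: 7% × $11,680.00 = $817.60
Total: $1,277.29 + $455.52 + $455.52 + $817.60 = $3,005.93

$3,005.93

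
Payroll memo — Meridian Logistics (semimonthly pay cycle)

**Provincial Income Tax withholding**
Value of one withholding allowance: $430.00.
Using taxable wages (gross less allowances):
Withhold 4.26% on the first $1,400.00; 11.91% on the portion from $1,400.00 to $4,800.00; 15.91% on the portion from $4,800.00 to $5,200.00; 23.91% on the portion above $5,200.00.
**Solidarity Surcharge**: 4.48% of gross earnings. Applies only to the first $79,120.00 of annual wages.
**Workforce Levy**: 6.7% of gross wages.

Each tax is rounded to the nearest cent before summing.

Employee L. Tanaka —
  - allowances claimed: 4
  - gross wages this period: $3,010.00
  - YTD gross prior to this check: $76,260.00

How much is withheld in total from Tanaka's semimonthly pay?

Provincial Income Tax: taxable = $3,010.00 − 4×$430.00 = $1,290.00
  4.26% × $1,290.00 = $54.95
Solidarity Surcharge: cap $79,120.00 − YTD $76,260.00 = $2,860.00 subject; 4.48% × $2,860.00 = $128.13
Workforce Levy: 6.7% × $3,010.00 = $201.67
Total: $54.95 + $128.13 + $201.67 = $384.75

$384.75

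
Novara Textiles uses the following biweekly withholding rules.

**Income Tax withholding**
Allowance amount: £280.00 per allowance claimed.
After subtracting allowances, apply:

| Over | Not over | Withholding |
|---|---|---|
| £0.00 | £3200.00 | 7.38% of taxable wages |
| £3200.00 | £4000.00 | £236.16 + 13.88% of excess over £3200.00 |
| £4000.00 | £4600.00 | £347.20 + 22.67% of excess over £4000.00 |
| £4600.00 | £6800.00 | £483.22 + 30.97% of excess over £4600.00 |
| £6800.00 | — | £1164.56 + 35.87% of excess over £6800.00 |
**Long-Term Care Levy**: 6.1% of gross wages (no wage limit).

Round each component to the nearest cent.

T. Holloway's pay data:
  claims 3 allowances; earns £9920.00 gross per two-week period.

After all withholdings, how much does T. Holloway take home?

Income Tax: taxable = £9920.00 − 3×£280.00 = £9080.00
  £1164.56 + 35.87% × (£9080.00 − £6800.00) = £1164.56 + 35.87% × £2280.00 = £1982.40
Long-Term Care Levy: 6.1% × £9920.00 = £605.12
Total withheld: £1982.40 + £605.12 = £2587.52
Net pay: £9920.00 − £2587.52 = £7332.48

£7332.48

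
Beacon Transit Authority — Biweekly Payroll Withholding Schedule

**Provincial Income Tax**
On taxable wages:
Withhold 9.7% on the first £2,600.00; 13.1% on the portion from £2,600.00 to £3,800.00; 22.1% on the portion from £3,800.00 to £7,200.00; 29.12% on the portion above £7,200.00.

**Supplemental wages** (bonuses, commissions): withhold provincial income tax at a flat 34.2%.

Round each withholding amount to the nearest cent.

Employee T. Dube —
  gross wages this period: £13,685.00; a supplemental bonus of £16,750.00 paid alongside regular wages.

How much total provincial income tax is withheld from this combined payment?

£8,777.73

Provincial Income Tax: taxable = £13,685.00
  £1,160.80 + 29.12% × (£13,685.00 − £7,200.00) = £1,160.80 + 29.12% × £6,485.00 = £3,049.23
Supplemental (34.2% flat on bonus): 34.2% × £16,750.00 = £5,728.50
Total provincial income tax: £3,049.23 + £5,728.50 = £8,777.73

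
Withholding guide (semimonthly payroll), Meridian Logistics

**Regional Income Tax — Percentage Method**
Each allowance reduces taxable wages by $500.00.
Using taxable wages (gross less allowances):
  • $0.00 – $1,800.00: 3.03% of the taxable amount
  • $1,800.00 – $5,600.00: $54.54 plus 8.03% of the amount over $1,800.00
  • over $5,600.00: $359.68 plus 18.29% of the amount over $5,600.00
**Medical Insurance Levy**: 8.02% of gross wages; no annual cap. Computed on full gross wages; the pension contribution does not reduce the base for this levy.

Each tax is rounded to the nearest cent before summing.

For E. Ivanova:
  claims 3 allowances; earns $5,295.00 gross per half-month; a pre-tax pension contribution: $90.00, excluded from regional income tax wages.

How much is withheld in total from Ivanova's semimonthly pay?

Regional Income Tax: taxable = $5,295.00 − $90.00 − 3×$500.00 = $3,705.00
  $54.54 + 8.03% × ($3,705.00 − $1,800.00) = $54.54 + 8.03% × $1,905.00 = $207.51
Medical Insurance Levy: 8.02% × $5,295.00 = $424.66
Total: $207.51 + $424.66 = $632.17

$632.17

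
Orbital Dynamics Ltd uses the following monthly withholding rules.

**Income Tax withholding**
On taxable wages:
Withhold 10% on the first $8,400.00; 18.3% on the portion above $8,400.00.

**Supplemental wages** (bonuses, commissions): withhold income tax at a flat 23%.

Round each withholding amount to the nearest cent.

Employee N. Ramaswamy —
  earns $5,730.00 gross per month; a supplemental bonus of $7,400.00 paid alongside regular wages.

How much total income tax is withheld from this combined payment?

Income Tax: taxable = $5,730.00
  10% × $5,730.00 = $573.00
Supplemental (23% flat on bonus): 23% × $7,400.00 = $1,702.00
Total income tax: $573.00 + $1,702.00 = $2,275.00

$2,275.00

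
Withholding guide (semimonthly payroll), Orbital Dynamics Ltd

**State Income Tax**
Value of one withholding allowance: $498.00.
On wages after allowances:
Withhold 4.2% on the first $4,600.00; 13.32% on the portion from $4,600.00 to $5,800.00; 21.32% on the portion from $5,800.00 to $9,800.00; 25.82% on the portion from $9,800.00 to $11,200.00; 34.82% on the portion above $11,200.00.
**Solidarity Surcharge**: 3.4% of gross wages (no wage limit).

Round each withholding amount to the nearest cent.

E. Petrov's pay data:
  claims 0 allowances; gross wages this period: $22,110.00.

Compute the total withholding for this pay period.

State Income Tax: taxable = $22,110.00
  $1,567.32 + 34.82% × ($22,110.00 − $11,200.00) = $1,567.32 + 34.82% × $10,910.00 = $5,366.18
Solidarity Surcharge: 3.4% × $22,110.00 = $751.74
Total: $5,366.18 + $751.74 = $6,117.92

$6,117.92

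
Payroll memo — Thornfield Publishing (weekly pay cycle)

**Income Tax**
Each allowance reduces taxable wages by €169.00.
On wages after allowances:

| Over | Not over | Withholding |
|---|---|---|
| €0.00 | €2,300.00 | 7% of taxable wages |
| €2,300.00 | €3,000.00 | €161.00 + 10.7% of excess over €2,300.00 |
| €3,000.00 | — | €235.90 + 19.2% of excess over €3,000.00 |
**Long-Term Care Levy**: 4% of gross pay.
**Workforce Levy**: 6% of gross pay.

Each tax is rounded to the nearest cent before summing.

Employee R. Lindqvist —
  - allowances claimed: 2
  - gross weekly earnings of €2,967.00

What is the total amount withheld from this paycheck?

€492.90

Income Tax: taxable = €2,967.00 − 2×€169.00 = €2,629.00
  €161.00 + 10.7% × (€2,629.00 − €2,300.00) = €161.00 + 10.7% × €329.00 = €196.20
Long-Term Care Levy: 4% × €2,967.00 = €118.68
Workforce Levy: 6% × €2,967.00 = €178.02
Total: €196.20 + €118.68 + €178.02 = €492.90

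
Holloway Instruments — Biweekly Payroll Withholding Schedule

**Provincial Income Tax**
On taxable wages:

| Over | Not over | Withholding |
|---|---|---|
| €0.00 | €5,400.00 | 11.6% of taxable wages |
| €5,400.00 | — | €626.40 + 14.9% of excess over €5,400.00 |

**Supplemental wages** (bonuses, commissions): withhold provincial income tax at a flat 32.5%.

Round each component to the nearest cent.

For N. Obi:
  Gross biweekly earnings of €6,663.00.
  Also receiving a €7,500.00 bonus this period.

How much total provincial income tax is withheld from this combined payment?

Provincial Income Tax: taxable = €6,663.00
  €626.40 + 14.9% × (€6,663.00 − €5,400.00) = €626.40 + 14.9% × €1,263.00 = €814.59
Supplemental (32.5% flat on bonus): 32.5% × €7,500.00 = €2,437.50
Total provincial income tax: €814.59 + €2,437.50 = €3,252.09

€3,252.09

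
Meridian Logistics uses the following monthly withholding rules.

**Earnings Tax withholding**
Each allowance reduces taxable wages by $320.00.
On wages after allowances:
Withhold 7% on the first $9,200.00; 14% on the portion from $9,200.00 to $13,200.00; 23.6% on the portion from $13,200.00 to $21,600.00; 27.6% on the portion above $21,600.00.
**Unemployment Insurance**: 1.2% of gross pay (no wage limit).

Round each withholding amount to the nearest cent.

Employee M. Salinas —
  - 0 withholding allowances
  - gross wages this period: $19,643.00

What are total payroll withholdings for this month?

$2,960.27

Earnings Tax: taxable = $19,643.00
  $1,204.00 + 23.6% × ($19,643.00 − $13,200.00) = $1,204.00 + 23.6% × $6,443.00 = $2,724.55
Unemployment Insurance: 1.2% × $19,643.00 = $235.72
Total: $2,724.55 + $235.72 = $2,960.27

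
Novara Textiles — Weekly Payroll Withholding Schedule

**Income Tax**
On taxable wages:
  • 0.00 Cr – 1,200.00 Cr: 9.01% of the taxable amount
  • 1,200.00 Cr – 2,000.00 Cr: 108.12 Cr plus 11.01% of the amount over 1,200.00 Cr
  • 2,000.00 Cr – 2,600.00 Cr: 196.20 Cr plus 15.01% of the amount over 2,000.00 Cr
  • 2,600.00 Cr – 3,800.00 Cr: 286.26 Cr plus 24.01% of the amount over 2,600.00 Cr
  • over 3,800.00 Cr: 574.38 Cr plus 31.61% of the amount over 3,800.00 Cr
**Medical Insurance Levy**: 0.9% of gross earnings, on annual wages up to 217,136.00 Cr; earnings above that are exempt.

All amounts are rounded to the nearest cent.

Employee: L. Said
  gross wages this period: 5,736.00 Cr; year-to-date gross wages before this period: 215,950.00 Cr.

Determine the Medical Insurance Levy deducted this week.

Medical Insurance Levy: cap 217,136.00 Cr − YTD 215,950.00 Cr = 1,186.00 Cr subject; 0.9% × 1,186.00 Cr = 10.67 Cr

10.67 Cr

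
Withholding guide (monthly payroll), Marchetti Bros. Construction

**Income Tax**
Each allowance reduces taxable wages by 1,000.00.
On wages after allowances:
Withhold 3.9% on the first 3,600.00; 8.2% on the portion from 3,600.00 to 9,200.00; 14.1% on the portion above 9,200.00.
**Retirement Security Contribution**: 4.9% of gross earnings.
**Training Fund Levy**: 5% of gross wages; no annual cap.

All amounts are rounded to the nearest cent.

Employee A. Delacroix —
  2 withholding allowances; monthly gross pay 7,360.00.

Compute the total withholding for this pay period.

Income Tax: taxable = 7,360.00 − 2×1,000.00 = 5,360.00
  140.40 + 8.2% × (5,360.00 − 3,600.00) = 140.40 + 8.2% × 1,760.00 = 284.72
Retirement Security Contribution: 4.9% × 7,360.00 = 360.64
Training Fund Levy: 5% × 7,360.00 = 368.00
Total: 284.72 + 360.64 + 368.00 = 1,013.36

1,013.36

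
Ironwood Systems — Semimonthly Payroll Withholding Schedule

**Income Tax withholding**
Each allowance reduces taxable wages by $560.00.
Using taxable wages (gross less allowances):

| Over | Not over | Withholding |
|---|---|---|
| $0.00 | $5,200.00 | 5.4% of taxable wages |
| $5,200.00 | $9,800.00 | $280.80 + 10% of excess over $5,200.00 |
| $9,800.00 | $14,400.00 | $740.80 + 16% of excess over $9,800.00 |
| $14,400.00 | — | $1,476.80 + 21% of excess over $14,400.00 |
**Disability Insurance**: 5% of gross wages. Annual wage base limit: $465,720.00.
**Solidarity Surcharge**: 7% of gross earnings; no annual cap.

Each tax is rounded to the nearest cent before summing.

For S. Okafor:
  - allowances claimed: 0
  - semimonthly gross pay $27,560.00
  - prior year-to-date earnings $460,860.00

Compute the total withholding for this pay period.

$6,412.60

Income Tax: taxable = $27,560.00
  $1,476.80 + 21% × ($27,560.00 − $14,400.00) = $1,476.80 + 21% × $13,160.00 = $4,240.40
Disability Insurance: cap $465,720.00 − YTD $460,860.00 = $4,860.00 subject; 5% × $4,860.00 = $243.00
Solidarity Surcharge: 7% × $27,560.00 = $1,929.20
Total: $4,240.40 + $243.00 + $1,929.20 = $6,412.60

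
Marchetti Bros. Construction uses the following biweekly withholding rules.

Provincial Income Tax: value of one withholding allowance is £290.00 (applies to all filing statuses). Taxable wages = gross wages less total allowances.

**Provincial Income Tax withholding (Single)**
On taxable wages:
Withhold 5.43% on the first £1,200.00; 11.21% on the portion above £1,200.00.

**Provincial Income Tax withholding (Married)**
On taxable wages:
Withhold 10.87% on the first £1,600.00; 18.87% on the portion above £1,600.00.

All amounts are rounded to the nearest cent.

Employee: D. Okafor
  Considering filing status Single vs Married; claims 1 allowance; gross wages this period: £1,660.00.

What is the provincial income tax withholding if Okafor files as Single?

Provincial Income Tax (Single): taxable = £1,660.00 − 1×£290.00 = £1,370.00
  £65.16 + 11.21% × (£1,370.00 − £1,200.00) = £65.16 + 11.21% × £170.00 = £84.22

£84.22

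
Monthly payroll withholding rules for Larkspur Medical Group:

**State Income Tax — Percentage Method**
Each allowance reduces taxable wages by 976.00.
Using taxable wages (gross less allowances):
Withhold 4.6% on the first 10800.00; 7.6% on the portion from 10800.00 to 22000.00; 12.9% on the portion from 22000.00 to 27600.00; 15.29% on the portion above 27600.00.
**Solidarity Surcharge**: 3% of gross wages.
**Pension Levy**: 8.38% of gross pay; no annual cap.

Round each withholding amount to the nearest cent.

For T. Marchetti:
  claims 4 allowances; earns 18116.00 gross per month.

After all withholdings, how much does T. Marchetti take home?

15298.29

State Income Tax: taxable = 18116.00 − 4×976.00 = 14212.00
  496.80 + 7.6% × (14212.00 − 10800.00) = 496.80 + 7.6% × 3412.00 = 756.11
Solidarity Surcharge: 3% × 18116.00 = 543.48
Pension Levy: 8.38% × 18116.00 = 1518.12
Total withheld: 756.11 + 543.48 + 1518.12 = 2817.71
Net pay: 18116.00 − 2817.71 = 15298.29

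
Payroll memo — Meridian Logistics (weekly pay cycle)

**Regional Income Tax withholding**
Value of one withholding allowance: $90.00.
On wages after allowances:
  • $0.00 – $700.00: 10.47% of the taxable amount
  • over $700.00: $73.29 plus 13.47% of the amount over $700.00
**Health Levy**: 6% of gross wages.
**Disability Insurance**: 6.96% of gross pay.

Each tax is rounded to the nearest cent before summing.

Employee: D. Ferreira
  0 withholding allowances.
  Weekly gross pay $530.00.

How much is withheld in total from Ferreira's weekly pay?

Regional Income Tax: taxable = $530.00
  10.47% × $530.00 = $55.49
Health Levy: 6% × $530.00 = $31.80
Disability Insurance: 6.96% × $530.00 = $36.89
Total: $55.49 + $31.80 + $36.89 = $124.18

$124.18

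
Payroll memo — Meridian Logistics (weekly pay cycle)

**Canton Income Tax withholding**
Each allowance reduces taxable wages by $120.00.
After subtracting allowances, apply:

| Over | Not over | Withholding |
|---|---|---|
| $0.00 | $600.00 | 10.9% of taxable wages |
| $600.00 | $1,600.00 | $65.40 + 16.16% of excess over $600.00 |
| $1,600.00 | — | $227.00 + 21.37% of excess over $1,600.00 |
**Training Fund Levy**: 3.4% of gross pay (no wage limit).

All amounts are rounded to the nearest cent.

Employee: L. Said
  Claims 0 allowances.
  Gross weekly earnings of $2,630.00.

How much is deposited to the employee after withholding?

Canton Income Tax: taxable = $2,630.00
  $227.00 + 21.37% × ($2,630.00 − $1,600.00) = $227.00 + 21.37% × $1,030.00 = $447.11
Training Fund Levy: 3.4% × $2,630.00 = $89.42
Total withheld: $447.11 + $89.42 = $536.53
Net pay: $2,630.00 − $536.53 = $2,093.47

$2,093.47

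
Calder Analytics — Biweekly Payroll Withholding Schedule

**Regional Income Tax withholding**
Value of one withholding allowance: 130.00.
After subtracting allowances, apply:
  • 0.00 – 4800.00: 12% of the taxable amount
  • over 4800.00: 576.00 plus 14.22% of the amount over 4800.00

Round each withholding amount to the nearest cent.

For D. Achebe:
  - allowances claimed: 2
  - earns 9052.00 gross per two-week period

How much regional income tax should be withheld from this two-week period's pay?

1143.66

Regional Income Tax: taxable = 9052.00 − 2×130.00 = 8792.00
  576.00 + 14.22% × (8792.00 − 4800.00) = 576.00 + 14.22% × 3992.00 = 1143.66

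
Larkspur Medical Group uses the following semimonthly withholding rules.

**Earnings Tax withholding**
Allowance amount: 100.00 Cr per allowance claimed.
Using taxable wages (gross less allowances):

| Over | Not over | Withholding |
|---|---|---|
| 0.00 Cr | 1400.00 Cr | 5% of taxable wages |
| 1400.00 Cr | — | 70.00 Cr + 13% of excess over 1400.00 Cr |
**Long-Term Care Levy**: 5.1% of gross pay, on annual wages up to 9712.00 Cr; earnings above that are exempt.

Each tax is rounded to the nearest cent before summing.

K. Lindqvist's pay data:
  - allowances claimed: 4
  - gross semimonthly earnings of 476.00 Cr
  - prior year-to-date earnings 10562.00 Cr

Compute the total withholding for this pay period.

Earnings Tax: taxable = 476.00 Cr − 4×100.00 Cr = 76.00 Cr
  5% × 76.00 Cr = 3.80 Cr
Long-Term Care Levy: YTD 10562.00 Cr ≥ cap 9712.00 Cr → 0.00 Cr
Total: 3.80 Cr + 0.00 Cr = 3.80 Cr

3.80 Cr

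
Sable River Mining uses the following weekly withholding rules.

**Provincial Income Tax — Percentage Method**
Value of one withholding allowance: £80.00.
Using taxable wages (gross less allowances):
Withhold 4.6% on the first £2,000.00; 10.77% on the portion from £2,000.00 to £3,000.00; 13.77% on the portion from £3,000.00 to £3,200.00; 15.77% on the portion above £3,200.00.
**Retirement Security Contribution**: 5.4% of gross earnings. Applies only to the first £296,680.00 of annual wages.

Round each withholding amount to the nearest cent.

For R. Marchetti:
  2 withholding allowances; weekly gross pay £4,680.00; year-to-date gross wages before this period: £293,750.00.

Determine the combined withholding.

£593.62

Provincial Income Tax: taxable = £4,680.00 − 2×£80.00 = £4,520.00
  £227.24 + 15.77% × (£4,520.00 − £3,200.00) = £227.24 + 15.77% × £1,320.00 = £435.40
Retirement Security Contribution: cap £296,680.00 − YTD £293,750.00 = £2,930.00 subject; 5.4% × £2,930.00 = £158.22
Total: £435.40 + £158.22 = £593.62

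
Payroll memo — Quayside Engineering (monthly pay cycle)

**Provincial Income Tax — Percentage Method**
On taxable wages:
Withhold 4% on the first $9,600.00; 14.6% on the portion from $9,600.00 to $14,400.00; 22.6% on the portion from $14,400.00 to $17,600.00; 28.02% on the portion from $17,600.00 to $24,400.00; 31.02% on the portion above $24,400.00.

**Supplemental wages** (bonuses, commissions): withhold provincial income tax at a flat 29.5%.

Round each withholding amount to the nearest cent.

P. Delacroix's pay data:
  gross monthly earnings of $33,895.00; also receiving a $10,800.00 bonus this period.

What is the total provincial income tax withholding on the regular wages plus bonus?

$9,844.71

Provincial Income Tax: taxable = $33,895.00
  $3,713.36 + 31.02% × ($33,895.00 − $24,400.00) = $3,713.36 + 31.02% × $9,495.00 = $6,658.71
Supplemental (29.5% flat on bonus): 29.5% × $10,800.00 = $3,186.00
Total provincial income tax: $6,658.71 + $3,186.00 = $9,844.71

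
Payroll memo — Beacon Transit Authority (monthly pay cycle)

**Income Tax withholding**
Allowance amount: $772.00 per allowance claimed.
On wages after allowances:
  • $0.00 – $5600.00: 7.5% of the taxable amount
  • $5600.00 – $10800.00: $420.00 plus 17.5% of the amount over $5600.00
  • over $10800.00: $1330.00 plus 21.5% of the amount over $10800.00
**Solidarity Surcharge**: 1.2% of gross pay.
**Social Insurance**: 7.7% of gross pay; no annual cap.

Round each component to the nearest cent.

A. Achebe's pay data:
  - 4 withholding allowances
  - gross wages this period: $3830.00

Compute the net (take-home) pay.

$3433.48

Income Tax: taxable = $3830.00 − 4×$772.00 = $742.00
  7.5% × $742.00 = $55.65
Solidarity Surcharge: 1.2% × $3830.00 = $45.96
Social Insurance: 7.7% × $3830.00 = $294.91
Total withheld: $55.65 + $45.96 + $294.91 = $396.52
Net pay: $3830.00 − $396.52 = $3433.48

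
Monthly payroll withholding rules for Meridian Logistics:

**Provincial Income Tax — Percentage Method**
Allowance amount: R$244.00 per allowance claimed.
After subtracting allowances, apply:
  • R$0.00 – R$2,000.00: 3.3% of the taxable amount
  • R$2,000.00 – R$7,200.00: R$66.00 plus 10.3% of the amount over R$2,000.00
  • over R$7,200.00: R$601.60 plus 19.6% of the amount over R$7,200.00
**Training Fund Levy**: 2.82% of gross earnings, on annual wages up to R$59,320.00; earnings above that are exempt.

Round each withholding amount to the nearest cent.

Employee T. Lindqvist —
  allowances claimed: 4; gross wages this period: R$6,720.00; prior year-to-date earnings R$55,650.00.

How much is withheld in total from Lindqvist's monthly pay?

Provincial Income Tax: taxable = R$6,720.00 − 4×R$244.00 = R$5,744.00
  R$66.00 + 10.3% × (R$5,744.00 − R$2,000.00) = R$66.00 + 10.3% × R$3,744.00 = R$451.63
Training Fund Levy: cap R$59,320.00 − YTD R$55,650.00 = R$3,670.00 subject; 2.82% × R$3,670.00 = R$103.49
Total: R$451.63 + R$103.49 = R$555.12

R$555.12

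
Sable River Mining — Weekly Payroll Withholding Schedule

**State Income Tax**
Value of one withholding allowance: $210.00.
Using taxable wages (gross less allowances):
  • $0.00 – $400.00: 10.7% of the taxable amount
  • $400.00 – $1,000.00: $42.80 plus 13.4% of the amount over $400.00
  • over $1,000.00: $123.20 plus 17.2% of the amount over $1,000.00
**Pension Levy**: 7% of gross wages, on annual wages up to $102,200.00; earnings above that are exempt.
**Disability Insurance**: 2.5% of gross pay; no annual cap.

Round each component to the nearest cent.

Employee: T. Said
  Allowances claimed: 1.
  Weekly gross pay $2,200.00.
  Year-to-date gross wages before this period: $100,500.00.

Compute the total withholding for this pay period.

State Income Tax: taxable = $2,200.00 − 1×$210.00 = $1,990.00
  $123.20 + 17.2% × ($1,990.00 − $1,000.00) = $123.20 + 17.2% × $990.00 = $293.48
Pension Levy: cap $102,200.00 − YTD $100,500.00 = $1,700.00 subject; 7% × $1,700.00 = $119.00
Disability Insurance: 2.5% × $2,200.00 = $55.00
Total: $293.48 + $119.00 + $55.00 = $467.48

$467.48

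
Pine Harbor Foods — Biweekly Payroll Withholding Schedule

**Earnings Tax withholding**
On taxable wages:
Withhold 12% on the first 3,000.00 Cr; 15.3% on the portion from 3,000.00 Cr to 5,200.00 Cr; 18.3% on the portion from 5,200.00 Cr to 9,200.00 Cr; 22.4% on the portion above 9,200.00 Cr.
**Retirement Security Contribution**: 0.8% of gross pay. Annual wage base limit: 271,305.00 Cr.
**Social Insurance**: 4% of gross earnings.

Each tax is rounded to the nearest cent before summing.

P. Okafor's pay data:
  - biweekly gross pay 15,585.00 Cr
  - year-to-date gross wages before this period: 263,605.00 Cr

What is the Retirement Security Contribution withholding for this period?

Retirement Security Contribution: cap 271,305.00 Cr − YTD 263,605.00 Cr = 7,700.00 Cr subject; 0.8% × 7,700.00 Cr = 61.60 Cr

61.60 Cr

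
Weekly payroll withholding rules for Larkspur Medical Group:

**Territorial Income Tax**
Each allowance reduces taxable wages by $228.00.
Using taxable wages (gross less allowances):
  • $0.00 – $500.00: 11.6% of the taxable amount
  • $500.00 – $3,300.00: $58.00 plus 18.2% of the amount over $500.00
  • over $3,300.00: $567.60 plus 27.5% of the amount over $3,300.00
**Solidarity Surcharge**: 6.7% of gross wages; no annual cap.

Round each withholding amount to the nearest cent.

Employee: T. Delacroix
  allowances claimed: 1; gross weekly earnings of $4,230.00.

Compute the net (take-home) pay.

$3,185.94

Territorial Income Tax: taxable = $4,230.00 − 1×$228.00 = $4,002.00
  $567.60 + 27.5% × ($4,002.00 − $3,300.00) = $567.60 + 27.5% × $702.00 = $760.65
Solidarity Surcharge: 6.7% × $4,230.00 = $283.41
Total withheld: $760.65 + $283.41 = $1,044.06
Net pay: $4,230.00 − $1,044.06 = $3,185.94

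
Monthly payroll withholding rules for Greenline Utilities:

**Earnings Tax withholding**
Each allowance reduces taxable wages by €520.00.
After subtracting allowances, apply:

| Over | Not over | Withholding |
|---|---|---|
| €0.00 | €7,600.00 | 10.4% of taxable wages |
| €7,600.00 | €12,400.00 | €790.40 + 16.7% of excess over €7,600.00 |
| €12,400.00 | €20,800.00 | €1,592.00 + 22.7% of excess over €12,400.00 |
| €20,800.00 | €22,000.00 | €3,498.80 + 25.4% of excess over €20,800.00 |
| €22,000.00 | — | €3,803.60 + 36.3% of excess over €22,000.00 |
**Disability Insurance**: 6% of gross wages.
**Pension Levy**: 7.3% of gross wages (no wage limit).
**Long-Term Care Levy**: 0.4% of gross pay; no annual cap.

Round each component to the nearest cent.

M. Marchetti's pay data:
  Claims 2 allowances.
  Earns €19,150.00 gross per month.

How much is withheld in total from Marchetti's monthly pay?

Earnings Tax: taxable = €19,150.00 − 2×€520.00 = €18,110.00
  €1,592.00 + 22.7% × (€18,110.00 − €12,400.00) = €1,592.00 + 22.7% × €5,710.00 = €2,888.17
Disability Insurance: 6% × €19,150.00 = €1,149.00
Pension Levy: 7.3% × €19,150.00 = €1,397.95
Long-Term Care Levy: 0.4% × €19,150.00 = €76.60
Total: €2,888.17 + €1,149.00 + €1,397.95 + €76.60 = €5,511.72

€5,511.72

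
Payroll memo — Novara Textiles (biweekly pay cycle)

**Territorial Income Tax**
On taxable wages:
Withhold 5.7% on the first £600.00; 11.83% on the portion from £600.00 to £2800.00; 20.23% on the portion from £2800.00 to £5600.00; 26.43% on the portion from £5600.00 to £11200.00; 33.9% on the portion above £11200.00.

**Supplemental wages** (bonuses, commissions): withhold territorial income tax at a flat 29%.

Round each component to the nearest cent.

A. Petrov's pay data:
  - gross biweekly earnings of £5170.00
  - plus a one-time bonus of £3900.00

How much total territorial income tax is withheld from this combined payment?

Territorial Income Tax: taxable = £5170.00
  £294.46 + 20.23% × (£5170.00 − £2800.00) = £294.46 + 20.23% × £2370.00 = £773.91
Supplemental (29% flat on bonus): 29% × £3900.00 = £1131.00
Total territorial income tax: £773.91 + £1131.00 = £1904.91

£1904.91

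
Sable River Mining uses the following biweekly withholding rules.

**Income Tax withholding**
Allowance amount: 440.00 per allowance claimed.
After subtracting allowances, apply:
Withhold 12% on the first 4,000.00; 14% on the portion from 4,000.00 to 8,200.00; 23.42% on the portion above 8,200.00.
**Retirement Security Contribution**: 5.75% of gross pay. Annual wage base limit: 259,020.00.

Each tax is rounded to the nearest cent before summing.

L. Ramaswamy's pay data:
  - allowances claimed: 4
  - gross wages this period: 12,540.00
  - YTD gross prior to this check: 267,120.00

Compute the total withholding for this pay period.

Income Tax: taxable = 12,540.00 − 4×440.00 = 10,780.00
  1,068.00 + 23.42% × (10,780.00 − 8,200.00) = 1,068.00 + 23.42% × 2,580.00 = 1,672.24
Retirement Security Contribution: YTD 267,120.00 ≥ cap 259,020.00 → 0.00
Total: 1,672.24 + 0.00 = 1,672.24

1,672.24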